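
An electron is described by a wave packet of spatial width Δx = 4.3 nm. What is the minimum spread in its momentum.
1.226 × 10^-26 kg·m/s

For a wave packet, the spatial width Δx and momentum spread Δp are related by the uncertainty principle:
ΔxΔp ≥ ℏ/2

The minimum momentum spread is:
Δp_min = ℏ/(2Δx)
Δp_min = (1.055e-34 J·s) / (2 × 4.300e-09 m)
Δp_min = 1.226e-26 kg·m/s

A wave packet cannot have both a well-defined position and well-defined momentum.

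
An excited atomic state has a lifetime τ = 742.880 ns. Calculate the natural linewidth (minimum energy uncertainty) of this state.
443.014 peV

Using the energy-time uncertainty principle:
ΔEΔt ≥ ℏ/2

The lifetime τ represents the time uncertainty Δt.
The natural linewidth (minimum energy uncertainty) is:

ΔE = ℏ/(2τ)
ΔE = (1.055e-34 J·s) / (2 × 7.429e-07 s)
ΔE = 7.098e-29 J = 443.014 peV

This natural linewidth limits the precision of spectroscopic measurements.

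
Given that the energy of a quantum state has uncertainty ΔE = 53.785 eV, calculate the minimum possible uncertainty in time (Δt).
6.119 as

Using the energy-time uncertainty principle:
ΔEΔt ≥ ℏ/2

The minimum uncertainty in time is:
Δt_min = ℏ/(2ΔE)
Δt_min = (1.055e-34 J·s) / (2 × 8.617e-18 J)
Δt_min = 6.119e-18 s = 6.119 as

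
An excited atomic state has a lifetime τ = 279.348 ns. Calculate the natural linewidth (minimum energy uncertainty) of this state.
1.178 neV

Using the energy-time uncertainty principle:
ΔEΔt ≥ ℏ/2

The lifetime τ represents the time uncertainty Δt.
The natural linewidth (minimum energy uncertainty) is:

ΔE = ℏ/(2τ)
ΔE = (1.055e-34 J·s) / (2 × 2.793e-07 s)
ΔE = 1.888e-28 J = 1.178 neV

This natural linewidth limits the precision of spectroscopic measurements.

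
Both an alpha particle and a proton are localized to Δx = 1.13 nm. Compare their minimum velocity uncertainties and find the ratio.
The proton has the larger minimum velocity uncertainty, by a ratio of 4.0.

For both particles, Δp_min = ℏ/(2Δx) = 4.666e-26 kg·m/s (same for both).

The velocity uncertainty is Δv = Δp/m:
- alpha particle: Δv = 4.666e-26 / 6.645e-27 = 7.023e+00 m/s = 7.023 m/s
- proton: Δv = 4.666e-26 / 1.673e-27 = 2.790e+01 m/s = 27.898 m/s

Ratio: 2.790e+01 / 7.023e+00 = 4.0

The lighter particle has larger velocity uncertainty because Δv ∝ 1/m.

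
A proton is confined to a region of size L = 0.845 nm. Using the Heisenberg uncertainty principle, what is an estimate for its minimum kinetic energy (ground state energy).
7.265 μeV

Using the uncertainty principle to estimate ground state energy:

1. The position uncertainty is approximately the confinement size:
   Δx ≈ L = 8.450e-10 m

2. From ΔxΔp ≥ ℏ/2, the minimum momentum uncertainty is:
   Δp ≈ ℏ/(2L) = 6.240e-26 kg·m/s

3. The kinetic energy is approximately:
   KE ≈ (Δp)²/(2m) = (6.240e-26)²/(2 × 1.673e-27 kg)
   KE ≈ 1.164e-24 J = 7.265 μeV

This is an order-of-magnitude estimate of the ground state energy.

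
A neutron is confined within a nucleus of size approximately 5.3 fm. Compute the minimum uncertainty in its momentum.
9.949 × 10^-21 kg·m/s

Using the Heisenberg uncertainty principle:
ΔxΔp ≥ ℏ/2

With Δx ≈ L = 5.300e-15 m (the confinement size):
Δp_min = ℏ/(2Δx)
Δp_min = (1.055e-34 J·s) / (2 × 5.300e-15 m)
Δp_min = 9.949e-21 kg·m/s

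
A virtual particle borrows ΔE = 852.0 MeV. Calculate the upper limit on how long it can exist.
3.863 × 10^-25 s

Using the energy-time uncertainty principle:
ΔEΔt ≥ ℏ/2

For a virtual particle borrowing energy ΔE, the maximum lifetime is:
Δt_max = ℏ/(2ΔE)

Converting energy:
ΔE = 852.0 MeV = 1.365e-10 J

Δt_max = (1.055e-34 J·s) / (2 × 1.365e-10 J)
Δt_max = 3.863e-25 s = 3.863 × 10^-25 s

Virtual particles with higher borrowed energy exist for shorter times.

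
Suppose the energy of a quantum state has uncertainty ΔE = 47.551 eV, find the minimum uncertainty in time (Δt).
6.921 as

Using the energy-time uncertainty principle:
ΔEΔt ≥ ℏ/2

The minimum uncertainty in time is:
Δt_min = ℏ/(2ΔE)
Δt_min = (1.055e-34 J·s) / (2 × 7.619e-18 J)
Δt_min = 6.921e-18 s = 6.921 as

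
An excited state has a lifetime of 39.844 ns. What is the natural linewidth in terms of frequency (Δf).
1.997 MHz

Using the energy-time uncertainty principle and E = hf:
ΔEΔt ≥ ℏ/2
hΔf·Δt ≥ ℏ/2

The minimum frequency uncertainty is:
Δf = ℏ/(2hτ) = 1/(4πτ)
Δf = 1/(4π × 3.984e-08 s)
Δf = 1.997e+06 Hz = 1.997 MHz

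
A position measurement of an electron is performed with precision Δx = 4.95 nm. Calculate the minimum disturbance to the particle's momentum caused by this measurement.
1.065 × 10^-26 kg·m/s

The uncertainty principle implies that measuring position disturbs momentum:
ΔxΔp ≥ ℏ/2

When we measure position with precision Δx, we necessarily introduce a momentum uncertainty:
Δp ≥ ℏ/(2Δx)
Δp_min = (1.055e-34 J·s) / (2 × 4.950e-09 m)
Δp_min = 1.065e-26 kg·m/s

The more precisely we measure position, the greater the momentum disturbance.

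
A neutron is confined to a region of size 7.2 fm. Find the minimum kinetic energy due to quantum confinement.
99.929 keV

Using the uncertainty principle:

1. Position uncertainty: Δx ≈ 7.200e-15 m
2. Minimum momentum uncertainty: Δp = ℏ/(2Δx) = 7.323e-21 kg·m/s
3. Minimum kinetic energy:
   KE = (Δp)²/(2m) = (7.323e-21)²/(2 × 1.675e-27 kg)
   KE = 1.601e-14 J = 99.929 keV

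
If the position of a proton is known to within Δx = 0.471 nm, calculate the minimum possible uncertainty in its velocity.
66.931 m/s

Using the Heisenberg uncertainty principle and Δp = mΔv:
ΔxΔp ≥ ℏ/2
Δx(mΔv) ≥ ℏ/2

The minimum uncertainty in velocity is:
Δv_min = ℏ/(2mΔx)
Δv_min = (1.055e-34 J·s) / (2 × 1.673e-27 kg × 4.710e-10 m)
Δv_min = 6.693e+01 m/s = 66.931 m/s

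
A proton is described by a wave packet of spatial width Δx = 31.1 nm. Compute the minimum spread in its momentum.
1.695 × 10^-27 kg·m/s

For a wave packet, the spatial width Δx and momentum spread Δp are related by the uncertainty principle:
ΔxΔp ≥ ℏ/2

The minimum momentum spread is:
Δp_min = ℏ/(2Δx)
Δp_min = (1.055e-34 J·s) / (2 × 3.110e-08 m)
Δp_min = 1.695e-27 kg·m/s

A wave packet cannot have both a well-defined position and well-defined momentum.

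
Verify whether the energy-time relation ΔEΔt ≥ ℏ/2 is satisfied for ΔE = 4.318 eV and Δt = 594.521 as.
Yes, it satisfies the uncertainty relation.

Calculate the product ΔEΔt:
ΔE = 4.318 eV = 6.918e-19 J
ΔEΔt = (6.918e-19 J) × (5.945e-16 s)
ΔEΔt = 4.113e-34 J·s

Compare to the minimum allowed value ℏ/2:
ℏ/2 = 5.273e-35 J·s

Since ΔEΔt = 4.113e-34 J·s ≥ 5.273e-35 J·s = ℏ/2,
this satisfies the uncertainty relation.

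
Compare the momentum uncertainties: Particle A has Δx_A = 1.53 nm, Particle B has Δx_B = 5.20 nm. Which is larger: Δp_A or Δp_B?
Particle A has the larger minimum momentum uncertainty, by a factor of 3.40.

For each particle, the minimum momentum uncertainty is Δp_min = ℏ/(2Δx):

Particle A: Δp_A = ℏ/(2×1.530e-09 m) = 3.446e-26 kg·m/s
Particle B: Δp_B = ℏ/(2×5.200e-09 m) = 1.014e-26 kg·m/s

Ratio: Δp_A/Δp_B = 3.40

Since Δp_min ∝ 1/Δx, the particle with smaller position uncertainty (A) has larger momentum uncertainty.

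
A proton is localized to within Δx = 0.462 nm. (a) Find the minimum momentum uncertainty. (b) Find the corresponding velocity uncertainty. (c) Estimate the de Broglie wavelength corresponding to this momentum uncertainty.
(a) Δp_min = 1.141 × 10^-25 kg·m/s
(b) Δv_min = 68.235 m/s
(c) λ_dB = 5.806 nm

Step-by-step:

(a) From the uncertainty principle:
Δp_min = ℏ/(2Δx) = (1.055e-34 J·s)/(2 × 4.620e-10 m) = 1.141e-25 kg·m/s

(b) The velocity uncertainty:
Δv = Δp/m = (1.141e-25 kg·m/s)/(1.673e-27 kg) = 6.823e+01 m/s = 68.235 m/s

(c) The de Broglie wavelength for this momentum:
λ = h/p = (6.626e-34 J·s)/(1.141e-25 kg·m/s) = 5.806e-09 m = 5.806 nm

Note: The de Broglie wavelength is comparable to the localization size, as expected from wave-particle duality.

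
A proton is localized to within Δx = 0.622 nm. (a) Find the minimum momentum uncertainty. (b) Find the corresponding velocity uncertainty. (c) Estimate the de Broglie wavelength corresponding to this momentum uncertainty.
(a) Δp_min = 8.477 × 10^-26 kg·m/s
(b) Δv_min = 50.682 m/s
(c) λ_dB = 7.816 nm

Step-by-step:

(a) From the uncertainty principle:
Δp_min = ℏ/(2Δx) = (1.055e-34 J·s)/(2 × 6.220e-10 m) = 8.477e-26 kg·m/s

(b) The velocity uncertainty:
Δv = Δp/m = (8.477e-26 kg·m/s)/(1.673e-27 kg) = 5.068e+01 m/s = 50.682 m/s

(c) The de Broglie wavelength for this momentum:
λ = h/p = (6.626e-34 J·s)/(8.477e-26 kg·m/s) = 7.816e-09 m = 7.816 nm

Note: The de Broglie wavelength is comparable to the localization size, as expected from wave-particle duality.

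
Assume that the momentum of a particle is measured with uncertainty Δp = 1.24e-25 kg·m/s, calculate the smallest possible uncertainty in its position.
425.231 pm

Using the Heisenberg uncertainty principle:
ΔxΔp ≥ ℏ/2

The minimum uncertainty in position is:
Δx_min = ℏ/(2Δp)
Δx_min = (1.055e-34 J·s) / (2 × 1.240e-25 kg·m/s)
Δx_min = 4.252e-10 m = 425.231 pm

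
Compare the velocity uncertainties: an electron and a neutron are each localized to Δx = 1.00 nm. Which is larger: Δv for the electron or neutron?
The electron has the larger minimum velocity uncertainty, by a ratio of 1838.7.

For both particles, Δp_min = ℏ/(2Δx) = 5.273e-26 kg·m/s (same for both).

The velocity uncertainty is Δv = Δp/m:
- electron: Δv = 5.273e-26 / 9.109e-31 = 5.788e+04 m/s = 57.884 km/s
- neutron: Δv = 5.273e-26 / 1.675e-27 = 3.148e+01 m/s = 31.481 m/s

Ratio: 5.788e+04 / 3.148e+01 = 1838.7

The lighter particle has larger velocity uncertainty because Δv ∝ 1/m.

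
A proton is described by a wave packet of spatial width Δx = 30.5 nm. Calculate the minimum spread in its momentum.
1.729 × 10^-27 kg·m/s

For a wave packet, the spatial width Δx and momentum spread Δp are related by the uncertainty principle:
ΔxΔp ≥ ℏ/2

The minimum momentum spread is:
Δp_min = ℏ/(2Δx)
Δp_min = (1.055e-34 J·s) / (2 × 3.050e-08 m)
Δp_min = 1.729e-27 kg·m/s

A wave packet cannot have both a well-defined position and well-defined momentum.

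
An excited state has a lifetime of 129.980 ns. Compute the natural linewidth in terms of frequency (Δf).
612.229 kHz

Using the energy-time uncertainty principle and E = hf:
ΔEΔt ≥ ℏ/2
hΔf·Δt ≥ ℏ/2

The minimum frequency uncertainty is:
Δf = ℏ/(2hτ) = 1/(4πτ)
Δf = 1/(4π × 1.300e-07 s)
Δf = 6.122e+05 Hz = 612.229 kHz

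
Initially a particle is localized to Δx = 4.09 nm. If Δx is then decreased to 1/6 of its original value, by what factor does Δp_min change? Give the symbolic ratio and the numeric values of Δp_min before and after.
Original Δp_min = 1.289 × 10^-26 kg·m/s; new Δp'_min = 7.735 × 10^-26 kg·m/s; ratio Δp'_min/Δp_min = 6.

From the uncertainty principle ΔxΔp ≥ ℏ/2, the minimum momentum uncertainty is Δp_min = ℏ/(2Δx).

Original (Δx = 4.09 nm = 4.090e-09 m):
Δp_min = (1.055e-34 J·s)/(2 × 4.090e-09 m) = 1.289e-26 kg·m/s

When Δx → (1/6)Δx:
Δp'_min = ℏ/(2 × (1/6)Δx) = 6 × ℏ/(2Δx) = 6 × Δp_min
Δp'_min = 6 × 1.289e-26 kg·m/s = 7.735e-26 kg·m/s

Since Δp_min ∝ 1/Δx, when Δx is decreased to 1/6 of its original value, Δp_min increases to 6 times its original value.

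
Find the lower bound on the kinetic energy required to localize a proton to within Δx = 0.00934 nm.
59.465 meV

Localizing a particle requires giving it sufficient momentum uncertainty:

1. From uncertainty principle: Δp ≥ ℏ/(2Δx)
   Δp_min = (1.055e-34 J·s) / (2 × 9.340e-12 m)
   Δp_min = 5.645e-24 kg·m/s

2. This momentum uncertainty corresponds to kinetic energy:
   KE ≈ (Δp)²/(2m) = (5.645e-24)²/(2 × 1.673e-27 kg)
   KE = 9.527e-21 J = 59.465 meV

Tighter localization requires more energy.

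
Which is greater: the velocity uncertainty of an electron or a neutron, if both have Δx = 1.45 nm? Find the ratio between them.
The electron has the larger minimum velocity uncertainty, by a ratio of 1838.7.

For both particles, Δp_min = ℏ/(2Δx) = 3.636e-26 kg·m/s (same for both).

The velocity uncertainty is Δv = Δp/m:
- electron: Δv = 3.636e-26 / 9.109e-31 = 3.992e+04 m/s = 39.920 km/s
- neutron: Δv = 3.636e-26 / 1.675e-27 = 2.171e+01 m/s = 21.711 m/s

Ratio: 3.992e+04 / 2.171e+01 = 1838.7

The lighter particle has larger velocity uncertainty because Δv ∝ 1/m.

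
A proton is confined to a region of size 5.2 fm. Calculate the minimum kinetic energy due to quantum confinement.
191.844 keV

Using the uncertainty principle:

1. Position uncertainty: Δx ≈ 5.200e-15 m
2. Minimum momentum uncertainty: Δp = ℏ/(2Δx) = 1.014e-20 kg·m/s
3. Minimum kinetic energy:
   KE = (Δp)²/(2m) = (1.014e-20)²/(2 × 1.673e-27 kg)
   KE = 3.074e-14 J = 191.844 keV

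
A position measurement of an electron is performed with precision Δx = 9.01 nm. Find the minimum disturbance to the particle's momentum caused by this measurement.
5.852 × 10^-27 kg·m/s

The uncertainty principle implies that measuring position disturbs momentum:
ΔxΔp ≥ ℏ/2

When we measure position with precision Δx, we necessarily introduce a momentum uncertainty:
Δp ≥ ℏ/(2Δx)
Δp_min = (1.055e-34 J·s) / (2 × 9.010e-09 m)
Δp_min = 5.852e-27 kg·m/s

The more precisely we measure position, the greater the momentum disturbance.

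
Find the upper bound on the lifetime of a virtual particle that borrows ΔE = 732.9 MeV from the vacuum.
4.490 × 10^-25 s

Using the energy-time uncertainty principle:
ΔEΔt ≥ ℏ/2

For a virtual particle borrowing energy ΔE, the maximum lifetime is:
Δt_max = ℏ/(2ΔE)

Converting energy:
ΔE = 732.9 MeV = 1.174e-10 J

Δt_max = (1.055e-34 J·s) / (2 × 1.174e-10 J)
Δt_max = 4.490e-25 s = 4.490 × 10^-25 s

Virtual particles with higher borrowed energy exist for shorter times.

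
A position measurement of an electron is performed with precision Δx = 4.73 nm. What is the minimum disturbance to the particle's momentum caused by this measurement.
1.115 × 10^-26 kg·m/s

The uncertainty principle implies that measuring position disturbs momentum:
ΔxΔp ≥ ℏ/2

When we measure position with precision Δx, we necessarily introduce a momentum uncertainty:
Δp ≥ ℏ/(2Δx)
Δp_min = (1.055e-34 J·s) / (2 × 4.730e-09 m)
Δp_min = 1.115e-26 kg·m/s

The more precisely we measure position, the greater the momentum disturbance.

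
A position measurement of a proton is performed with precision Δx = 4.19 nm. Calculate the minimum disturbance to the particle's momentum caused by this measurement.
1.258 × 10^-26 kg·m/s

The uncertainty principle implies that measuring position disturbs momentum:
ΔxΔp ≥ ℏ/2

When we measure position with precision Δx, we necessarily introduce a momentum uncertainty:
Δp ≥ ℏ/(2Δx)
Δp_min = (1.055e-34 J·s) / (2 × 4.190e-09 m)
Δp_min = 1.258e-26 kg·m/s

The more precisely we measure position, the greater the momentum disturbance.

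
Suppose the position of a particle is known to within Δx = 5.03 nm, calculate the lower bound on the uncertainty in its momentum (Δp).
1.048 × 10^-26 kg·m/s

Using the Heisenberg uncertainty principle:
ΔxΔp ≥ ℏ/2

The minimum uncertainty in momentum is:
Δp_min = ℏ/(2Δx)
Δp_min = (1.055e-34 J·s) / (2 × 5.030e-09 m)
Δp_min = 1.048e-26 kg·m/s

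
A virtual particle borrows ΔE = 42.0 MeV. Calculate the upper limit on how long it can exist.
7.836 ys

Using the energy-time uncertainty principle:
ΔEΔt ≥ ℏ/2

For a virtual particle borrowing energy ΔE, the maximum lifetime is:
Δt_max = ℏ/(2ΔE)

Converting energy:
ΔE = 42.0 MeV = 6.729e-12 J

Δt_max = (1.055e-34 J·s) / (2 × 6.729e-12 J)
Δt_max = 7.836e-24 s = 7.836 ys

Virtual particles with higher borrowed energy exist for shorter times.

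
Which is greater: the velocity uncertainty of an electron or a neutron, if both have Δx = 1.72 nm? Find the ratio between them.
The electron has the larger minimum velocity uncertainty, by a ratio of 1838.7.

For both particles, Δp_min = ℏ/(2Δx) = 3.066e-26 kg·m/s (same for both).

The velocity uncertainty is Δv = Δp/m:
- electron: Δv = 3.066e-26 / 9.109e-31 = 3.365e+04 m/s = 33.653 km/s
- neutron: Δv = 3.066e-26 / 1.675e-27 = 1.830e+01 m/s = 18.303 m/s

Ratio: 3.365e+04 / 1.830e+01 = 1838.7

The lighter particle has larger velocity uncertainty because Δv ∝ 1/m.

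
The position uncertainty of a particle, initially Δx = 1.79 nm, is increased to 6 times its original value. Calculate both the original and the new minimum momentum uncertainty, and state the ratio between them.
Original Δp_min = 2.946 × 10^-26 kg·m/s; new Δp'_min = 4.910 × 10^-27 kg·m/s; ratio Δp'_min/Δp_min = 1/6.

From the uncertainty principle ΔxΔp ≥ ℏ/2, the minimum momentum uncertainty is Δp_min = ℏ/(2Δx).

Original (Δx = 1.79 nm = 1.790e-09 m):
Δp_min = (1.055e-34 J·s)/(2 × 1.790e-09 m) = 2.946e-26 kg·m/s

When Δx → 6Δx:
Δp'_min = ℏ/(2 × 6Δx) = (1/6) × ℏ/(2Δx) = (1/6) × Δp_min
Δp'_min = 1/6 × 2.946e-26 kg·m/s = 4.910e-27 kg·m/s

Since Δp_min ∝ 1/Δx, when Δx is increased to 6 times its original value, Δp_min decreases to 1/6 of its original value.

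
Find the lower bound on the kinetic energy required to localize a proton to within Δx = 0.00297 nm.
588.087 meV

Localizing a particle requires giving it sufficient momentum uncertainty:

1. From uncertainty principle: Δp ≥ ℏ/(2Δx)
   Δp_min = (1.055e-34 J·s) / (2 × 2.970e-12 m)
   Δp_min = 1.775e-23 kg·m/s

2. This momentum uncertainty corresponds to kinetic energy:
   KE ≈ (Δp)²/(2m) = (1.775e-23)²/(2 × 1.673e-27 kg)
   KE = 9.422e-20 J = 588.087 meV

Tighter localization requires more energy.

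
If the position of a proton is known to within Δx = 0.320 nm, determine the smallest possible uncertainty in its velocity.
98.514 m/s

Using the Heisenberg uncertainty principle and Δp = mΔv:
ΔxΔp ≥ ℏ/2
Δx(mΔv) ≥ ℏ/2

The minimum uncertainty in velocity is:
Δv_min = ℏ/(2mΔx)
Δv_min = (1.055e-34 J·s) / (2 × 1.673e-27 kg × 3.200e-10 m)
Δv_min = 9.851e+01 m/s = 98.514 m/s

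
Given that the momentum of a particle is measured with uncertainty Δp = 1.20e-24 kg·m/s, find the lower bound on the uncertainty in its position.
43.940 pm

Using the Heisenberg uncertainty principle:
ΔxΔp ≥ ℏ/2

The minimum uncertainty in position is:
Δx_min = ℏ/(2Δp)
Δx_min = (1.055e-34 J·s) / (2 × 1.200e-24 kg·m/s)
Δx_min = 4.394e-11 m = 43.940 pm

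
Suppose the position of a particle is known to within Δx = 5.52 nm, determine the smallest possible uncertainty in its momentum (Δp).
9.552 × 10^-27 kg·m/s

Using the Heisenberg uncertainty principle:
ΔxΔp ≥ ℏ/2

The minimum uncertainty in momentum is:
Δp_min = ℏ/(2Δx)
Δp_min = (1.055e-34 J·s) / (2 × 5.520e-09 m)
Δp_min = 9.552e-27 kg·m/s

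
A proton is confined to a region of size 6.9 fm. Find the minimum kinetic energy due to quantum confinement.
108.957 keV

Using the uncertainty principle:

1. Position uncertainty: Δx ≈ 6.900e-15 m
2. Minimum momentum uncertainty: Δp = ℏ/(2Δx) = 7.642e-21 kg·m/s
3. Minimum kinetic energy:
   KE = (Δp)²/(2m) = (7.642e-21)²/(2 × 1.673e-27 kg)
   KE = 1.746e-14 J = 108.957 keV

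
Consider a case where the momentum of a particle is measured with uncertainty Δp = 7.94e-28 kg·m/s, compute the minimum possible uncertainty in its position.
66.409 nm

Using the Heisenberg uncertainty principle:
ΔxΔp ≥ ℏ/2

The minimum uncertainty in position is:
Δx_min = ℏ/(2Δp)
Δx_min = (1.055e-34 J·s) / (2 × 7.940e-28 kg·m/s)
Δx_min = 6.641e-08 m = 66.409 nm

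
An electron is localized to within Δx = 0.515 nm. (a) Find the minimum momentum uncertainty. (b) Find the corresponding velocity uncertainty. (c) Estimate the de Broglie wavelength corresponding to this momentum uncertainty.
(a) Δp_min = 1.024 × 10^-25 kg·m/s
(b) Δv_min = 112.396 km/s
(c) λ_dB = 6.472 nm

Step-by-step:

(a) From the uncertainty principle:
Δp_min = ℏ/(2Δx) = (1.055e-34 J·s)/(2 × 5.150e-10 m) = 1.024e-25 kg·m/s

(b) The velocity uncertainty:
Δv = Δp/m = (1.024e-25 kg·m/s)/(9.109e-31 kg) = 1.124e+05 m/s = 112.396 km/s

(c) The de Broglie wavelength for this momentum:
λ = h/p = (6.626e-34 J·s)/(1.024e-25 kg·m/s) = 6.472e-09 m = 6.472 nm

Note: The de Broglie wavelength is comparable to the localization size, as expected from wave-particle duality.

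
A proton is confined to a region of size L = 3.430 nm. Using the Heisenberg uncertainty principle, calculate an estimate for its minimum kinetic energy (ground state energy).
440.926 neV

Using the uncertainty principle to estimate ground state energy:

1. The position uncertainty is approximately the confinement size:
   Δx ≈ L = 3.430e-09 m

2. From ΔxΔp ≥ ℏ/2, the minimum momentum uncertainty is:
   Δp ≈ ℏ/(2L) = 1.537e-26 kg·m/s

3. The kinetic energy is approximately:
   KE ≈ (Δp)²/(2m) = (1.537e-26)²/(2 × 1.673e-27 kg)
   KE ≈ 7.064e-26 J = 440.926 neV

This is an order-of-magnitude estimate of the ground state energy.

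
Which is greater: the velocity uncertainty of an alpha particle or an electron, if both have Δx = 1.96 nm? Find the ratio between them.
The electron has the larger minimum velocity uncertainty, by a ratio of 7294.3.

For both particles, Δp_min = ℏ/(2Δx) = 2.690e-26 kg·m/s (same for both).

The velocity uncertainty is Δv = Δp/m:
- alpha particle: Δv = 2.690e-26 / 6.645e-27 = 4.049e+00 m/s = 4.049 m/s
- electron: Δv = 2.690e-26 / 9.109e-31 = 2.953e+04 m/s = 29.533 km/s

Ratio: 2.953e+04 / 4.049e+00 = 7294.3

The lighter particle has larger velocity uncertainty because Δv ∝ 1/m.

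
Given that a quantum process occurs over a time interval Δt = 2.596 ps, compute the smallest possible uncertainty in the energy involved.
126.774 μeV

Using the energy-time uncertainty principle:
ΔEΔt ≥ ℏ/2

The minimum uncertainty in energy is:
ΔE_min = ℏ/(2Δt)
ΔE_min = (1.055e-34 J·s) / (2 × 2.596e-12 s)
ΔE_min = 2.031e-23 J = 126.774 μeV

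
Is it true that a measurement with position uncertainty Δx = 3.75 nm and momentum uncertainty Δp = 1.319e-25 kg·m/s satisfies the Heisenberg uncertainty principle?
Yes, it satisfies the uncertainty principle.

Calculate the product ΔxΔp:
ΔxΔp = (3.750e-09 m) × (1.319e-25 kg·m/s)
ΔxΔp = 4.946e-34 J·s

Compare to the minimum allowed value ℏ/2:
ℏ/2 = 5.273e-35 J·s

Since ΔxΔp = 4.946e-34 J·s ≥ 5.273e-35 J·s = ℏ/2,
the measurement satisfies the uncertainty principle.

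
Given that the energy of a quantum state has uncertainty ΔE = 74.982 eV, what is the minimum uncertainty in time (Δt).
4.389 as

Using the energy-time uncertainty principle:
ΔEΔt ≥ ℏ/2

The minimum uncertainty in time is:
Δt_min = ℏ/(2ΔE)
Δt_min = (1.055e-34 J·s) / (2 × 1.201e-17 J)
Δt_min = 4.389e-18 s = 4.389 as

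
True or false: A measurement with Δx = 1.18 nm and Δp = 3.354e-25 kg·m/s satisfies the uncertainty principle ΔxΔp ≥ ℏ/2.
Yes, it satisfies the uncertainty principle.

Calculate the product ΔxΔp:
ΔxΔp = (1.180e-09 m) × (3.354e-25 kg·m/s)
ΔxΔp = 3.958e-34 J·s

Compare to the minimum allowed value ℏ/2:
ℏ/2 = 5.273e-35 J·s

Since ΔxΔp = 3.958e-34 J·s ≥ 5.273e-35 J·s = ℏ/2,
the measurement satisfies the uncertainty principle.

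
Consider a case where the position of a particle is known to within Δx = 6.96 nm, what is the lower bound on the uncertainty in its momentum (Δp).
7.576 × 10^-27 kg·m/s

Using the Heisenberg uncertainty principle:
ΔxΔp ≥ ℏ/2

The minimum uncertainty in momentum is:
Δp_min = ℏ/(2Δx)
Δp_min = (1.055e-34 J·s) / (2 × 6.960e-09 m)
Δp_min = 7.576e-27 kg·m/s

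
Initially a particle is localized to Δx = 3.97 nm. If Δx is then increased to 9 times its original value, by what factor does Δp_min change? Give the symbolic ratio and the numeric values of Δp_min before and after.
Original Δp_min = 1.328 × 10^-26 kg·m/s; new Δp'_min = 1.476 × 10^-27 kg·m/s; ratio Δp'_min/Δp_min = 1/9.

From the uncertainty principle ΔxΔp ≥ ℏ/2, the minimum momentum uncertainty is Δp_min = ℏ/(2Δx).

Original (Δx = 3.97 nm = 3.970e-09 m):
Δp_min = (1.055e-34 J·s)/(2 × 3.970e-09 m) = 1.328e-26 kg·m/s

When Δx → 9Δx:
Δp'_min = ℏ/(2 × 9Δx) = (1/9) × ℏ/(2Δx) = (1/9) × Δp_min
Δp'_min = 1/9 × 1.328e-26 kg·m/s = 1.476e-27 kg·m/s

Since Δp_min ∝ 1/Δx, when Δx is increased to 9 times its original value, Δp_min decreases to 1/9 of its original value.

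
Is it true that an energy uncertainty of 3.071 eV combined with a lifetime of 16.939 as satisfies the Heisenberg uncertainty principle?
No, it violates the uncertainty relation.

Calculate the product ΔEΔt:
ΔE = 3.071 eV = 4.920e-19 J
ΔEΔt = (4.920e-19 J) × (1.694e-17 s)
ΔEΔt = 8.334e-36 J·s

Compare to the minimum allowed value ℏ/2:
ℏ/2 = 5.273e-35 J·s

Since ΔEΔt = 8.334e-36 J·s < 5.273e-35 J·s = ℏ/2,
this violates the uncertainty relation.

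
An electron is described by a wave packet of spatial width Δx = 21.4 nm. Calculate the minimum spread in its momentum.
2.464 × 10^-27 kg·m/s

For a wave packet, the spatial width Δx and momentum spread Δp are related by the uncertainty principle:
ΔxΔp ≥ ℏ/2

The minimum momentum spread is:
Δp_min = ℏ/(2Δx)
Δp_min = (1.055e-34 J·s) / (2 × 2.140e-08 m)
Δp_min = 2.464e-27 kg·m/s

A wave packet cannot have both a well-defined position and well-defined momentum.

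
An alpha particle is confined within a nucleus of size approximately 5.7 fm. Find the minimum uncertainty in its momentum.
9.251 × 10^-21 kg·m/s

Using the Heisenberg uncertainty principle:
ΔxΔp ≥ ℏ/2

With Δx ≈ L = 5.700e-15 m (the confinement size):
Δp_min = ℏ/(2Δx)
Δp_min = (1.055e-34 J·s) / (2 × 5.700e-15 m)
Δp_min = 9.251e-21 kg·m/s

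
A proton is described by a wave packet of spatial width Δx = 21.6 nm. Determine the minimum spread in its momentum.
2.441 × 10^-27 kg·m/s

For a wave packet, the spatial width Δx and momentum spread Δp are related by the uncertainty principle:
ΔxΔp ≥ ℏ/2

The minimum momentum spread is:
Δp_min = ℏ/(2Δx)
Δp_min = (1.055e-34 J·s) / (2 × 2.160e-08 m)
Δp_min = 2.441e-27 kg·m/s

A wave packet cannot have both a well-defined position and well-defined momentum.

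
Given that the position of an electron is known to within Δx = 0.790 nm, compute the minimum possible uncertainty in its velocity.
73.271 km/s

Using the Heisenberg uncertainty principle and Δp = mΔv:
ΔxΔp ≥ ℏ/2
Δx(mΔv) ≥ ℏ/2

The minimum uncertainty in velocity is:
Δv_min = ℏ/(2mΔx)
Δv_min = (1.055e-34 J·s) / (2 × 9.109e-31 kg × 7.900e-10 m)
Δv_min = 7.327e+04 m/s = 73.271 km/s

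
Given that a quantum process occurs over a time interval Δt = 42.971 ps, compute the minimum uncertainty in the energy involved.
7.659 μeV

Using the energy-time uncertainty principle:
ΔEΔt ≥ ℏ/2

The minimum uncertainty in energy is:
ΔE_min = ℏ/(2Δt)
ΔE_min = (1.055e-34 J·s) / (2 × 4.297e-11 s)
ΔE_min = 1.227e-24 J = 7.659 μeV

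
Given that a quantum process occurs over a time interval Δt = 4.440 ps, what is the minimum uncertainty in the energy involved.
74.123 μeV

Using the energy-time uncertainty principle:
ΔEΔt ≥ ℏ/2

The minimum uncertainty in energy is:
ΔE_min = ℏ/(2Δt)
ΔE_min = (1.055e-34 J·s) / (2 × 4.440e-12 s)
ΔE_min = 1.188e-23 J = 74.123 μeV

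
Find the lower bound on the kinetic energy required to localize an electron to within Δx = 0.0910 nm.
1.150 eV

Localizing a particle requires giving it sufficient momentum uncertainty:

1. From uncertainty principle: Δp ≥ ℏ/(2Δx)
   Δp_min = (1.055e-34 J·s) / (2 × 9.100e-11 m)
   Δp_min = 5.794e-25 kg·m/s

2. This momentum uncertainty corresponds to kinetic energy:
   KE ≈ (Δp)²/(2m) = (5.794e-25)²/(2 × 9.109e-31 kg)
   KE = 1.843e-19 J = 1.150 eV

Tighter localization requires more energy.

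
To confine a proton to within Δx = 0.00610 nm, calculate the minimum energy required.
139.410 meV

Localizing a particle requires giving it sufficient momentum uncertainty:

1. From uncertainty principle: Δp ≥ ℏ/(2Δx)
   Δp_min = (1.055e-34 J·s) / (2 × 6.100e-12 m)
   Δp_min = 8.644e-24 kg·m/s

2. This momentum uncertainty corresponds to kinetic energy:
   KE ≈ (Δp)²/(2m) = (8.644e-24)²/(2 × 1.673e-27 kg)
   KE = 2.234e-20 J = 139.410 meV

Tighter localization requires more energy.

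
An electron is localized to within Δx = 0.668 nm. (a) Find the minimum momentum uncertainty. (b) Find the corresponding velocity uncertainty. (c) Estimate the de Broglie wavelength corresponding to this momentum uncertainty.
(a) Δp_min = 7.894 × 10^-26 kg·m/s
(b) Δv_min = 86.652 km/s
(c) λ_dB = 8.394 nm

Step-by-step:

(a) From the uncertainty principle:
Δp_min = ℏ/(2Δx) = (1.055e-34 J·s)/(2 × 6.680e-10 m) = 7.894e-26 kg·m/s

(b) The velocity uncertainty:
Δv = Δp/m = (7.894e-26 kg·m/s)/(9.109e-31 kg) = 8.665e+04 m/s = 86.652 km/s

(c) The de Broglie wavelength for this momentum:
λ = h/p = (6.626e-34 J·s)/(7.894e-26 kg·m/s) = 8.394e-09 m = 8.394 nm

Note: The de Broglie wavelength is comparable to the localization size, as expected from wave-particle duality.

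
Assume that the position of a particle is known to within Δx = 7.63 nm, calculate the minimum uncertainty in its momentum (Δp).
6.911 × 10^-27 kg·m/s

Using the Heisenberg uncertainty principle:
ΔxΔp ≥ ℏ/2

The minimum uncertainty in momentum is:
Δp_min = ℏ/(2Δx)
Δp_min = (1.055e-34 J·s) / (2 × 7.630e-09 m)
Δp_min = 6.911e-27 kg·m/s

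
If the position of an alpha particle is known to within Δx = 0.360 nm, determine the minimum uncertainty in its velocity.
22.043 m/s

Using the Heisenberg uncertainty principle and Δp = mΔv:
ΔxΔp ≥ ℏ/2
Δx(mΔv) ≥ ℏ/2

The minimum uncertainty in velocity is:
Δv_min = ℏ/(2mΔx)
Δv_min = (1.055e-34 J·s) / (2 × 6.645e-27 kg × 3.600e-10 m)
Δv_min = 2.204e+01 m/s = 22.043 m/s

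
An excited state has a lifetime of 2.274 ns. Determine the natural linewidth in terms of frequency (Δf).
34.994 MHz

Using the energy-time uncertainty principle and E = hf:
ΔEΔt ≥ ℏ/2
hΔf·Δt ≥ ℏ/2

The minimum frequency uncertainty is:
Δf = ℏ/(2hτ) = 1/(4πτ)
Δf = 1/(4π × 2.274e-09 s)
Δf = 3.499e+07 Hz = 34.994 MHz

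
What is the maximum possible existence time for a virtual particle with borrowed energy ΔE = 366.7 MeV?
8.975 × 10^-25 s

Using the energy-time uncertainty principle:
ΔEΔt ≥ ℏ/2

For a virtual particle borrowing energy ΔE, the maximum lifetime is:
Δt_max = ℏ/(2ΔE)

Converting energy:
ΔE = 366.7 MeV = 5.875e-11 J

Δt_max = (1.055e-34 J·s) / (2 × 5.875e-11 J)
Δt_max = 8.975e-25 s = 8.975 × 10^-25 s

Virtual particles with higher borrowed energy exist for shorter times.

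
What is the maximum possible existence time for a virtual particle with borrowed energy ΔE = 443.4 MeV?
7.422 × 10^-25 s

Using the energy-time uncertainty principle:
ΔEΔt ≥ ℏ/2

For a virtual particle borrowing energy ΔE, the maximum lifetime is:
Δt_max = ℏ/(2ΔE)

Converting energy:
ΔE = 443.4 MeV = 7.104e-11 J

Δt_max = (1.055e-34 J·s) / (2 × 7.104e-11 J)
Δt_max = 7.422e-25 s = 7.422 × 10^-25 s

Virtual particles with higher borrowed energy exist for shorter times.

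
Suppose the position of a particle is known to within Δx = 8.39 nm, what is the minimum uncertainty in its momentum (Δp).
6.285 × 10^-27 kg·m/s

Using the Heisenberg uncertainty principle:
ΔxΔp ≥ ℏ/2

The minimum uncertainty in momentum is:
Δp_min = ℏ/(2Δx)
Δp_min = (1.055e-34 J·s) / (2 × 8.390e-09 m)
Δp_min = 6.285e-27 kg·m/s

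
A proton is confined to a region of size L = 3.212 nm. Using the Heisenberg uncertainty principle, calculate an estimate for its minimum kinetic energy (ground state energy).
502.809 neV

Using the uncertainty principle to estimate ground state energy:

1. The position uncertainty is approximately the confinement size:
   Δx ≈ L = 3.212e-09 m

2. From ΔxΔp ≥ ℏ/2, the minimum momentum uncertainty is:
   Δp ≈ ℏ/(2L) = 1.642e-26 kg·m/s

3. The kinetic energy is approximately:
   KE ≈ (Δp)²/(2m) = (1.642e-26)²/(2 × 1.673e-27 kg)
   KE ≈ 8.056e-26 J = 502.809 neV

This is an order-of-magnitude estimate of the ground state energy.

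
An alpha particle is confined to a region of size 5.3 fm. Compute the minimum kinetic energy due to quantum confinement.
46.487 keV

Using the uncertainty principle:

1. Position uncertainty: Δx ≈ 5.300e-15 m
2. Minimum momentum uncertainty: Δp = ℏ/(2Δx) = 9.949e-21 kg·m/s
3. Minimum kinetic energy:
   KE = (Δp)²/(2m) = (9.949e-21)²/(2 × 6.645e-27 kg)
   KE = 7.448e-15 J = 46.487 keV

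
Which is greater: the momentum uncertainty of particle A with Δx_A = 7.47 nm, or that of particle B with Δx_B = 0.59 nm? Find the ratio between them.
Particle B has the larger minimum momentum uncertainty, by a factor of 12.66.

For each particle, the minimum momentum uncertainty is Δp_min = ℏ/(2Δx):

Particle A: Δp_A = ℏ/(2×7.470e-09 m) = 7.059e-27 kg·m/s
Particle B: Δp_B = ℏ/(2×5.900e-10 m) = 8.937e-26 kg·m/s

Ratio: Δp_B/Δp_A = 12.66

Since Δp_min ∝ 1/Δx, the particle with smaller position uncertainty (B) has larger momentum uncertainty.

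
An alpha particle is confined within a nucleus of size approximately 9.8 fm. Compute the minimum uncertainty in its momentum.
5.380 × 10^-21 kg·m/s

Using the Heisenberg uncertainty principle:
ΔxΔp ≥ ℏ/2

With Δx ≈ L = 9.800e-15 m (the confinement size):
Δp_min = ℏ/(2Δx)
Δp_min = (1.055e-34 J·s) / (2 × 9.800e-15 m)
Δp_min = 5.380e-21 kg·m/s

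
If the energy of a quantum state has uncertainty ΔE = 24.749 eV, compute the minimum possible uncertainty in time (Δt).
13.298 as

Using the energy-time uncertainty principle:
ΔEΔt ≥ ℏ/2

The minimum uncertainty in time is:
Δt_min = ℏ/(2ΔE)
Δt_min = (1.055e-34 J·s) / (2 × 3.965e-18 J)
Δt_min = 1.330e-17 s = 13.298 as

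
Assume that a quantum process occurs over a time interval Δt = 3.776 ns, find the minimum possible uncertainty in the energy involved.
87.157 neV

Using the energy-time uncertainty principle:
ΔEΔt ≥ ℏ/2

The minimum uncertainty in energy is:
ΔE_min = ℏ/(2Δt)
ΔE_min = (1.055e-34 J·s) / (2 × 3.776e-09 s)
ΔE_min = 1.396e-26 J = 87.157 neV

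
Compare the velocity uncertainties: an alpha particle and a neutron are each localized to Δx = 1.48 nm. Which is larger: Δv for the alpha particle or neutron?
The neutron has the larger minimum velocity uncertainty, by a ratio of 4.0.

For both particles, Δp_min = ℏ/(2Δx) = 3.563e-26 kg·m/s (same for both).

The velocity uncertainty is Δv = Δp/m:
- alpha particle: Δv = 3.563e-26 / 6.645e-27 = 5.362e+00 m/s = 5.362 m/s
- neutron: Δv = 3.563e-26 / 1.675e-27 = 2.127e+01 m/s = 21.271 m/s

Ratio: 2.127e+01 / 5.362e+00 = 4.0

The lighter particle has larger velocity uncertainty because Δv ∝ 1/m.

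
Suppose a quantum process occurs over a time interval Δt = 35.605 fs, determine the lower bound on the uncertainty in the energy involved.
9.243 meV

Using the energy-time uncertainty principle:
ΔEΔt ≥ ℏ/2

The minimum uncertainty in energy is:
ΔE_min = ℏ/(2Δt)
ΔE_min = (1.055e-34 J·s) / (2 × 3.560e-14 s)
ΔE_min = 1.481e-21 J = 9.243 meV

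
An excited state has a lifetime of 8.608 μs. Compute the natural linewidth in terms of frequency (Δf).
9.245 kHz

Using the energy-time uncertainty principle and E = hf:
ΔEΔt ≥ ℏ/2
hΔf·Δt ≥ ℏ/2

The minimum frequency uncertainty is:
Δf = ℏ/(2hτ) = 1/(4πτ)
Δf = 1/(4π × 8.608e-06 s)
Δf = 9.245e+03 Hz = 9.245 kHz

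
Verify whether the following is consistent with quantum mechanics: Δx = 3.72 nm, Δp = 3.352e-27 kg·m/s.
No, it violates the uncertainty principle (impossible measurement).

Calculate the product ΔxΔp:
ΔxΔp = (3.720e-09 m) × (3.352e-27 kg·m/s)
ΔxΔp = 1.247e-35 J·s

Compare to the minimum allowed value ℏ/2:
ℏ/2 = 5.273e-35 J·s

Since ΔxΔp = 1.247e-35 J·s < 5.273e-35 J·s = ℏ/2,
the measurement violates the uncertainty principle.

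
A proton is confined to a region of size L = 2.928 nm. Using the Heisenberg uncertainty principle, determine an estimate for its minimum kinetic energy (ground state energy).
605.079 neV

Using the uncertainty principle to estimate ground state energy:

1. The position uncertainty is approximately the confinement size:
   Δx ≈ L = 2.928e-09 m

2. From ΔxΔp ≥ ℏ/2, the minimum momentum uncertainty is:
   Δp ≈ ℏ/(2L) = 1.801e-26 kg·m/s

3. The kinetic energy is approximately:
   KE ≈ (Δp)²/(2m) = (1.801e-26)²/(2 × 1.673e-27 kg)
   KE ≈ 9.694e-26 J = 605.079 neV

This is an order-of-magnitude estimate of the ground state energy.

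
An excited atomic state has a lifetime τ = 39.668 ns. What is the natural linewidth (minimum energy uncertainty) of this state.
8.297 neV

Using the energy-time uncertainty principle:
ΔEΔt ≥ ℏ/2

The lifetime τ represents the time uncertainty Δt.
The natural linewidth (minimum energy uncertainty) is:

ΔE = ℏ/(2τ)
ΔE = (1.055e-34 J·s) / (2 × 3.967e-08 s)
ΔE = 1.329e-27 J = 8.297 neV

This natural linewidth limits the precision of spectroscopic measurements.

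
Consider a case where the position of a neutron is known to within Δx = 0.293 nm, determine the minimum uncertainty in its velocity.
107.444 m/s

Using the Heisenberg uncertainty principle and Δp = mΔv:
ΔxΔp ≥ ℏ/2
Δx(mΔv) ≥ ℏ/2

The minimum uncertainty in velocity is:
Δv_min = ℏ/(2mΔx)
Δv_min = (1.055e-34 J·s) / (2 × 1.675e-27 kg × 2.930e-10 m)
Δv_min = 1.074e+02 m/s = 107.444 m/s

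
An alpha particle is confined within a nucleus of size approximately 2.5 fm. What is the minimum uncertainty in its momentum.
2.109 × 10^-20 kg·m/s

Using the Heisenberg uncertainty principle:
ΔxΔp ≥ ℏ/2

With Δx ≈ L = 2.500e-15 m (the confinement size):
Δp_min = ℏ/(2Δx)
Δp_min = (1.055e-34 J·s) / (2 × 2.500e-15 m)
Δp_min = 2.109e-20 kg·m/s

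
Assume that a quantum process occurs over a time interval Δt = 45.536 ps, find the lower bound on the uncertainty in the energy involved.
7.227 μeV

Using the energy-time uncertainty principle:
ΔEΔt ≥ ℏ/2

The minimum uncertainty in energy is:
ΔE_min = ℏ/(2Δt)
ΔE_min = (1.055e-34 J·s) / (2 × 4.554e-11 s)
ΔE_min = 1.158e-24 J = 7.227 μeV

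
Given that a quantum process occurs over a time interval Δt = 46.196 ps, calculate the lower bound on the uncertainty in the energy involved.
7.124 μeV

Using the energy-time uncertainty principle:
ΔEΔt ≥ ℏ/2

The minimum uncertainty in energy is:
ΔE_min = ℏ/(2Δt)
ΔE_min = (1.055e-34 J·s) / (2 × 4.620e-11 s)
ΔE_min = 1.141e-24 J = 7.124 μeV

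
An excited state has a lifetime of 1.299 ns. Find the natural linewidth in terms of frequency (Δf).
61.261 MHz

Using the energy-time uncertainty principle and E = hf:
ΔEΔt ≥ ℏ/2
hΔf·Δt ≥ ℏ/2

The minimum frequency uncertainty is:
Δf = ℏ/(2hτ) = 1/(4πτ)
Δf = 1/(4π × 1.299e-09 s)
Δf = 6.126e+07 Hz = 61.261 MHz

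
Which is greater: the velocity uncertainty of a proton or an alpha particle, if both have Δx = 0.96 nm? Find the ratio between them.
The proton has the larger minimum velocity uncertainty, by a ratio of 4.0.

For both particles, Δp_min = ℏ/(2Δx) = 5.493e-26 kg·m/s (same for both).

The velocity uncertainty is Δv = Δp/m:
- proton: Δv = 5.493e-26 / 1.673e-27 = 3.284e+01 m/s = 32.838 m/s
- alpha particle: Δv = 5.493e-26 / 6.645e-27 = 8.266e+00 m/s = 8.266 m/s

Ratio: 3.284e+01 / 8.266e+00 = 4.0

The lighter particle has larger velocity uncertainty because Δv ∝ 1/m.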